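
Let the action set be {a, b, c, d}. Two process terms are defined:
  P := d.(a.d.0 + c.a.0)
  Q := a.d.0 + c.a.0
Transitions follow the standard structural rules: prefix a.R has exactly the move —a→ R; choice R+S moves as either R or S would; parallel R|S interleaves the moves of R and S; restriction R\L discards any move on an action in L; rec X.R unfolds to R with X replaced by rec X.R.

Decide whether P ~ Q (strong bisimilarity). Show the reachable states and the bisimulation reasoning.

NO

Reachable graph of P (5 states):
  p0 = d.(a.d.0 + c.a.0) :: ··d··> p1
  p1 = a.d.0 + c.a.0 :: ··a··> p2, ··c··> p3
  p2 = d.0 :: ··d··> p4
  p3 = a.0 :: ··a··> p4
  p4 = 0 :: deadlocked
Reachable graph of Q (4 states):
  q0 = a.d.0 + c.a.0 :: ··a··> q1, ··c··> q2
  q1 = d.0 :: ··d··> q3
  q2 = a.0 :: ··a··> q3
  q3 = 0 :: deadlocked
Coarsest stable partition (strong bisimilarity classes):
  B0 = {p0}
  B1 = {p1, q0}
  B2 = {p3, q2}
  B3 = {p4, q3}
  B4 = {p2, q1}
p0 ∈ B0, q0 ∈ B1 → different blocks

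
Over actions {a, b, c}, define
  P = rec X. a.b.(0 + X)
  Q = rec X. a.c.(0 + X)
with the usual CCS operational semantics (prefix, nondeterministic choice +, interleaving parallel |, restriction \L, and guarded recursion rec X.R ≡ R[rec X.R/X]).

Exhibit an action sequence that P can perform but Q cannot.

P's transition system — 3 states:
  u0 = rec X. a.b.(0 + X) → --a--▸ u1
  u1 = b.(0 + (rec X. a.b.(0 + X))) → --b--▸ u2
  u2 = 0 + (rec X. a.b.(0 + X)) → --a--▸ u1
Q's transition system — 3 states:
  v0 = rec X. a.c.(0 + X) → --a--▸ v1
  v1 = c.(0 + (rec X. a.c.(0 + X))) → --c--▸ v2
  v2 = 0 + (rec X. a.c.(0 + X)) → --a--▸ v1
Run σ = ⟨ab⟩ on P: start {u0}
  [1] a ⇒ {u1}
  [2] b ⇒ {u2}
  P completes σ.
Run σ = ⟨ab⟩ on Q: start {v0}
  [1] a ⇒ {v1}
  [2] b ⇒ ∅  — Q cannot continue

ab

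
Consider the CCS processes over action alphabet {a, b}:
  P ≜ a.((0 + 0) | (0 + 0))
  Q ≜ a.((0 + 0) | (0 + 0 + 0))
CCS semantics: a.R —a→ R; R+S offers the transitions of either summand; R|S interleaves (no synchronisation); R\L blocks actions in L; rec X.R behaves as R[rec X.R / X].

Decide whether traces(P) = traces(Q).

P's transition system — 2 states:
  u0 = a.((0 + 0) | (0 + 0)) ⊢ ··a··> u1
  u1 = (0 + 0) | (0 + 0) ⊢ deadlocked
Q's transition system — 2 states:
  v0 = a.((0 + 0) | (0 + 0 + 0)) ⊢ ··a··> v1
  v1 = (0 + 0) | (0 + 0 + 0) ⊢ deadlocked
Bisimilarity quotient blocks:
  B0 = {u0, v0}
  B1 = {u1, v1}
u0 ∈ B0, v0 ∈ B0 → same block
Bisimilar ⇒ trace-equivalent.

YES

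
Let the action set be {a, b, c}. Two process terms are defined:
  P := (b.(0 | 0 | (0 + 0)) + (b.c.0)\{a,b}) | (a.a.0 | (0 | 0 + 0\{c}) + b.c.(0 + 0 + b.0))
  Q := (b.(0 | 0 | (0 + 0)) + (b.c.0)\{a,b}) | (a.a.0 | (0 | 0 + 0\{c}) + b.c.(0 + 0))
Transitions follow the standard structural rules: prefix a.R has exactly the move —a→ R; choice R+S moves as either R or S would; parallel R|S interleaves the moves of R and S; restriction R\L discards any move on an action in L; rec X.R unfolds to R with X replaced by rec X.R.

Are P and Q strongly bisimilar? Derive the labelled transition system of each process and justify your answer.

not bisimilar

LTS(P): 12 reachable states
  m0 = (b.(0 | 0 | (0 + 0)) + (b.c.0)\{a,b}) | (a.a.0 | (0 | 0 + 0\{c}) + b.c.(0 + 0 + b.0)) → =a=> m1, =b=> m2, =b=> m3
  m1 = (b.(0 | 0 | (0 + 0)) + (b.c.0)\{a,b}) | (a.0 | (0 | 0 + 0\{c})) → =a=> m4, =b=> m5
  m2 = (b.(0 | 0 | (0 + 0)) + (b.c.0)\{a,b}) | c.(0 + 0 + b.0) → =b=> m6, =c=> m7
  m3 = 0 | 0 | (0 + 0) | (a.a.0 | (0 | 0 + 0\{c}) + b.c.(0 + 0 + b.0)) → =a=> m5, =b=> m6
  m4 = (b.(0 | 0 | (0 + 0)) + (b.c.0)\{a,b}) | (0 | (0 | 0 + 0\{c})) → =b=> m8
  m5 = 0 | 0 | (0 + 0) | (a.0 | (0 | 0 + 0\{c})) → =a=> m8
  m6 = 0 | 0 | (0 + 0) | c.(0 + 0 + b.0) → =c=> m9
  m7 = (b.(0 | 0 | (0 + 0)) + (b.c.0)\{a,b}) | (0 + 0 + b.0) → =b=> m10, =b=> m9
  m8 = 0 | 0 | (0 + 0) | (0 | (0 | 0 + 0\{c})) → (no moves)
  m9 = 0 | 0 | (0 + 0) | (0 + 0 + b.0) → =b=> m11
  m10 = (b.(0 | 0 | (0 + 0)) + (b.c.0)\{a,b}) | 0 → =b=> m11
  m11 = 0 | 0 | (0 + 0) | 0 → (no moves)
LTS(Q): 10 reachable states
  n0 = (b.(0 | 0 | (0 + 0)) + (b.c.0)\{a,b}) | (a.a.0 | (0 | 0 + 0\{c}) + b.c.(0 + 0)) → =a=> n1, =b=> n2, =b=> n3
  n1 = (b.(0 | 0 | (0 + 0)) + (b.c.0)\{a,b}) | (a.0 | (0 | 0 + 0\{c})) → =a=> n4, =b=> n5
  n2 = (b.(0 | 0 | (0 + 0)) + (b.c.0)\{a,b}) | c.(0 + 0) → =b=> n6, =c=> n7
  n3 = 0 | 0 | (0 + 0) | (a.a.0 | (0 | 0 + 0\{c}) + b.c.(0 + 0)) → =a=> n5, =b=> n6
  n4 = (b.(0 | 0 | (0 + 0)) + (b.c.0)\{a,b}) | (0 | (0 | 0 + 0\{c})) → =b=> n8
  n5 = 0 | 0 | (0 + 0) | (a.0 | (0 | 0 + 0\{c})) → =a=> n8
  n6 = 0 | 0 | (0 + 0) | c.(0 + 0) → =c=> n9
  n7 = (b.(0 | 0 | (0 + 0)) + (b.c.0)\{a,b}) | (0 + 0) → =b=> n9
  n8 = 0 | 0 | (0 + 0) | (0 | (0 | 0 + 0\{c})) → (no moves)
  n9 = 0 | 0 | (0 + 0) | (0 + 0) → (no moves)
Partition-refinement fixed point:
  B0 = {m0}
  B1 = {m1, n1}
  B2 = {m10, m4, m9, n4, n7}
  B3 = {m11, m8, n8, n9}
  B4 = {m5, n5}
  B5 = {m2}
  B6 = {m7}
  B7 = {m6}
  B8 = {m3}
  B9 = {n0}
  B10 = {n2}
  B11 = {n6}
  B12 = {n3}
m0 ∈ B0, n0 ∈ B9 → different blocks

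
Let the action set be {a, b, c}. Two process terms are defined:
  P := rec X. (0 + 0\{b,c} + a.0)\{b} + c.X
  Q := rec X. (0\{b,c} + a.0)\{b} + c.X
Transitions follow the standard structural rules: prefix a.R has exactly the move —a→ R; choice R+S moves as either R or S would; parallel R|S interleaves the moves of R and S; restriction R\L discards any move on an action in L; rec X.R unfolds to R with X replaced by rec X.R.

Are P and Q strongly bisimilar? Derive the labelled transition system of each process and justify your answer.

YES

P's transition system — 2 states:
  s0 = rec X. (0 + 0\{b,c} + a.0)\{b} + c.X → --a--▸ s1, --c--▸ s0
  s1 = 0\{b} → deadlocked
Q's transition system — 2 states:
  t0 = rec X. (0\{b,c} + a.0)\{b} + c.X → --a--▸ t1, --c--▸ t0
  t1 = 0\{b} → deadlocked
Partition-refinement fixed point:
  B0 = {s0, t0}
  B1 = {s1, t1}
s0 ∈ B0, t0 ∈ B0 → same block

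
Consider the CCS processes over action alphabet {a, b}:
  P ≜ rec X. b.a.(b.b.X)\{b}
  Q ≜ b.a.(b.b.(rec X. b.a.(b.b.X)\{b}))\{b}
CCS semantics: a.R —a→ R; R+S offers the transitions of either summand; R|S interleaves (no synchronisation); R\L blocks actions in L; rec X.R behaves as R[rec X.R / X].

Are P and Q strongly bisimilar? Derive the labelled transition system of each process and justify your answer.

Reachable graph of P (3 states):
  m0 = rec X. b.a.(b.b.X)\{b} ⊢ -b-> m1
  m1 = a.(b.b.(rec X. b.a.(b.b.X)\{b}))\{b} ⊢ -a-> m2
  m2 = (b.b.(rec X. b.a.(b.b.X)\{b}))\{b} ⊢ ∅
Reachable graph of Q (3 states):
  n0 = b.a.(b.b.(rec X. b.a.(b.b.X)\{b}))\{b} ⊢ -b-> n1
  n1 = a.(b.b.(rec X. b.a.(b.b.X)\{b}))\{b} ⊢ -a-> n2
  n2 = (b.b.(rec X. b.a.(b.b.X)\{b}))\{b} ⊢ ∅
Coarsest stable partition (strong bisimilarity classes):
  B0 = {m0, n0}
  B1 = {m1, n1}
  B2 = {m2, n2}
m0 ∈ B0, n0 ∈ B0 → same block

P ~ Q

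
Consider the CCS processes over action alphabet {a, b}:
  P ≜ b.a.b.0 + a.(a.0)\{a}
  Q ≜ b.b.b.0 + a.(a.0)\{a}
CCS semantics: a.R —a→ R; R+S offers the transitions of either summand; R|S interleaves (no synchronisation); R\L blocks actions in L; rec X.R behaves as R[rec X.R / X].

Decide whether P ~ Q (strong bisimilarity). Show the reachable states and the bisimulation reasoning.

NO

Reachable graph of P (5 states):
  m0 = b.a.b.0 + a.(a.0)\{a} ⊢ ··a··> m1, ··b··> m2
  m1 = (a.0)\{a} ⊢ ∅
  m2 = a.b.0 ⊢ ··a··> m3
  m3 = b.0 ⊢ ··b··> m4
  m4 = 0 ⊢ ∅
Reachable graph of Q (5 states):
  n0 = b.b.b.0 + a.(a.0)\{a} ⊢ ··a··> n1, ··b··> n2
  n1 = (a.0)\{a} ⊢ ∅
  n2 = b.b.0 ⊢ ··b··> n3
  n3 = b.0 ⊢ ··b··> n4
  n4 = 0 ⊢ ∅
Partition-refinement fixed point:
  B0 = {m0}
  B1 = {m1, m4, n1, n4}
  B2 = {m2}
  B3 = {m3, n3}
  B4 = {n0}
  B5 = {n2}
m0 ∈ B0, n0 ∈ B4 → different blocks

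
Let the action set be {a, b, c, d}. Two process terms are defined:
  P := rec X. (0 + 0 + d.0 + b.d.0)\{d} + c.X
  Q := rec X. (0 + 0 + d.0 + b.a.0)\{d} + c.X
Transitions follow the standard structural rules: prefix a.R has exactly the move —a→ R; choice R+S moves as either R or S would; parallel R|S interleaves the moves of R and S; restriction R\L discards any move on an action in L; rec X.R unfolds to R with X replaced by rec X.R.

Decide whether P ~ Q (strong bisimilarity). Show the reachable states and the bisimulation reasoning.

Reachable graph of P (2 states):
  m0 = rec X. (0 + 0 + d.0 + b.d.0)\{d} + c.X | -b-> m1, -c-> m0
  m1 = (d.0)\{d} | ·
Reachable graph of Q (3 states):
  n0 = rec X. (0 + 0 + d.0 + b.a.0)\{d} + c.X | -b-> n1, -c-> n0
  n1 = (a.0)\{d} | -a-> n2
  n2 = 0\{d} | ·
Partition-refinement fixed point:
  B0 = {m0}
  B1 = {m1, n2}
  B2 = {n0}
  B3 = {n1}
m0 ∈ B0, n0 ∈ B2 → different blocks

NO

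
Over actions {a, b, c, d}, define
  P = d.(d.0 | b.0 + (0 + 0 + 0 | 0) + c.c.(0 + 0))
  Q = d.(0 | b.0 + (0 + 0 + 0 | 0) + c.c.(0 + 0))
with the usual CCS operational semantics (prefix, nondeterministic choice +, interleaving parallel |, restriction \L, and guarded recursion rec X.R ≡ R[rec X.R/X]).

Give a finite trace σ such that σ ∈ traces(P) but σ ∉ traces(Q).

LTS(P): 7 reachable states
  u0 = d.(d.0 | b.0 + (0 + 0 + 0 | 0) + c.c.(0 + 0)) ⊢ -d-> u1
  u1 = d.0 | b.0 + (0 + 0 + 0 | 0) + c.c.(0 + 0) ⊢ -b-> u2, -c-> u3, -d-> u4
  u2 = d.0 | 0 ⊢ -d-> u5
  u3 = c.(0 + 0) ⊢ -c-> u6
  u4 = 0 | b.0 ⊢ -b-> u5
  u5 = 0 | 0 ⊢ ∅
  u6 = 0 + 0 ⊢ ∅
LTS(Q): 5 reachable states
  v0 = d.(0 | b.0 + (0 + 0 + 0 | 0) + c.c.(0 + 0)) ⊢ -d-> v1
  v1 = 0 | b.0 + (0 + 0 + 0 | 0) + c.c.(0 + 0) ⊢ -b-> v2, -c-> v3
  v2 = 0 | 0 ⊢ ∅
  v3 = c.(0 + 0) ⊢ -c-> v4
  v4 = 0 + 0 ⊢ ∅
Run σ = ⟨dd⟩ on P: start {u0}
  step 1 (d): {u1}
  step 2 (d): {u4}
  — P admits the full trace.
Run σ = ⟨dd⟩ on Q: start {v0}
  step 1 (d): {v1}
  step 2 (d): no successor for Q

dd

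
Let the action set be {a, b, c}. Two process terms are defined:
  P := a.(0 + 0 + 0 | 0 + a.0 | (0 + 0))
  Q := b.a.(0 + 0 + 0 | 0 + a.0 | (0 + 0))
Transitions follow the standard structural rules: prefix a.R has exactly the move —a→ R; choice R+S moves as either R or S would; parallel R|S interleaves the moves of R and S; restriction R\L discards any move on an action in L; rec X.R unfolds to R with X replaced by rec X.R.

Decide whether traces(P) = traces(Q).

trace-distinct — witness ⟨a⟩

LTS(P): 3 reachable states
  s0 = a.(0 + 0 + 0 | 0 + a.0 | (0 + 0)) | —a→ s1
  s1 = 0 + 0 + 0 | 0 + a.0 | (0 + 0) | —a→ s2
  s2 = 0 | (0 + 0) | (no moves)
LTS(Q): 4 reachable states
  t0 = b.a.(0 + 0 + 0 | 0 + a.0 | (0 + 0)) | —b→ t1
  t1 = a.(0 + 0 + 0 | 0 + a.0 | (0 + 0)) | —a→ t2
  t2 = 0 + 0 + 0 | 0 + a.0 | (0 + 0) | —a→ t3
  t3 = 0 | (0 + 0) | (no moves)
Executing a from P (initial set {s0}):
  step 1 (a): {s1}
  P completes σ.
Executing a from Q (initial set {t0}):
  step 1 (a): ∅ (Q stuck)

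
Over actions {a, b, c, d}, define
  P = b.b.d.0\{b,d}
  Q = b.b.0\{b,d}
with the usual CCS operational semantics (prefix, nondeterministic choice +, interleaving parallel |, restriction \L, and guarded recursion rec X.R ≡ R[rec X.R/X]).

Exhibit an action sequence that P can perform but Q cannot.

bbd

LTS(P): 4 reachable states
  p0 = b.b.d.0\{b,d} has moves ··b··> p1
  p1 = b.d.0\{b,d} has moves ··b··> p2
  p2 = d.0\{b,d} has moves ··d··> p3
  p3 = 0\{b,d} has moves deadlocked
LTS(Q): 3 reachable states
  q0 = b.b.0\{b,d} has moves ··b··> q1
  q1 = b.0\{b,d} has moves ··b··> q2
  q2 = 0\{b,d} has moves deadlocked
Run σ = ⟨bbd⟩ on P: start {p0}
  after b @ step 1: {p1}
  after b @ step 2: {p2}
  after d @ step 3: {p3}
  ✓ P
Run σ = ⟨bbd⟩ on Q: start {q0}
  after b @ step 1: {q1}
  after b @ step 2: {q2}
  after d @ step 3: ∅  — Q cannot continue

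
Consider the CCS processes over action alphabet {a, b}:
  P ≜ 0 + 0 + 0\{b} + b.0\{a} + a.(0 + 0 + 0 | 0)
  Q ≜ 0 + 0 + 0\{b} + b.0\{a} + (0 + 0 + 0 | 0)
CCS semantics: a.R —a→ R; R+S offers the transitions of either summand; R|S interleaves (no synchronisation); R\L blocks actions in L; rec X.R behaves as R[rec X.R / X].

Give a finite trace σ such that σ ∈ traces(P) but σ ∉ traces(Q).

P's transition system — 3 states:
  s0 = 0 + 0 + 0\{b} + b.0\{a} + a.(0 + 0 + 0 | 0) has moves —a→ s1, —b→ s2
  s1 = 0 + 0 + 0 | 0 has moves stopped
  s2 = 0\{a} has moves stopped
Q's transition system — 2 states:
  t0 = 0 + 0 + 0\{b} + b.0\{a} + (0 + 0 + 0 | 0) has moves —b→ t1
  t1 = 0\{a} has moves stopped
Trace ⟨a⟩ through P, begin at {s0}:
  [1] a ⇒ {s1}
  ✓ P
Trace ⟨a⟩ through Q, begin at {t0}:
  [1] a ⇒ ∅ (Q stuck)

a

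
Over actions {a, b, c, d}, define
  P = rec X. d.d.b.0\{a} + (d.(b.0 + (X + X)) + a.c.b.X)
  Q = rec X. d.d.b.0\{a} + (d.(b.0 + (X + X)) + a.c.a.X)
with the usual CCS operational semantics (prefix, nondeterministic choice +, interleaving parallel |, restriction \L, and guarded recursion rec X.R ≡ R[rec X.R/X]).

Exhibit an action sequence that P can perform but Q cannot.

LTS(P): 8 reachable states
  p0 = rec X. d.d.b.0\{a} + (d.(b.0 + (X + X)) + a.c.b.X) | —a→ p1, —d→ p2, —d→ p3
  p1 = c.b.(rec X. d.d.b.0\{a} + (d.(b.0 + (X + X)) + a.c.b.X)) | —c→ p4
  p2 = b.0 + ((rec X. d.d.b.0\{a} + (d.(b.0 + (X + X)) + a.c.b.X)) + (rec X. d.d.b.0\{a} + (d.(b.0 + (X + X)) + a.c.b.X))) | —a→ p1, —b→ p5, —d→ p2, —d→ p3
  p3 = d.b.0\{a} | —d→ p6
  p4 = b.(rec X. d.d.b.0\{a} + (d.(b.0 + (X + X)) + a.c.b.X)) | —b→ p0
  p5 = 0 | (no moves)
  p6 = b.0\{a} | —b→ p7
  p7 = 0\{a} | (no moves)
LTS(Q): 8 reachable states
  q0 = rec X. d.d.b.0\{a} + (d.(b.0 + (X + X)) + a.c.a.X) | —a→ q1, —d→ q2, —d→ q3
  q1 = c.a.(rec X. d.d.b.0\{a} + (d.(b.0 + (X + X)) + a.c.a.X)) | —c→ q4
  q2 = b.0 + ((rec X. d.d.b.0\{a} + (d.(b.0 + (X + X)) + a.c.a.X)) + (rec X. d.d.b.0\{a} + (d.(b.0 + (X + X)) + a.c.a.X))) | —a→ q1, —b→ q5, —d→ q2, —d→ q3
  q3 = d.b.0\{a} | —d→ q6
  q4 = a.(rec X. d.d.b.0\{a} + (d.(b.0 + (X + X)) + a.c.a.X)) | —a→ q0
  q5 = 0 | (no moves)
  q6 = b.0\{a} | —b→ q7
  q7 = 0\{a} | (no moves)
Trace ⟨acb⟩ through P, begin at {p0}:
  step 1 (a): {p1}
  step 2 (c): {p4}
  step 3 (b): {p0}
  P completes σ.
Trace ⟨acb⟩ through Q, begin at {q0}:
  step 1 (a): {q1}
  step 2 (c): {q4}
  step 3 (b): ∅ (Q stuck)

acb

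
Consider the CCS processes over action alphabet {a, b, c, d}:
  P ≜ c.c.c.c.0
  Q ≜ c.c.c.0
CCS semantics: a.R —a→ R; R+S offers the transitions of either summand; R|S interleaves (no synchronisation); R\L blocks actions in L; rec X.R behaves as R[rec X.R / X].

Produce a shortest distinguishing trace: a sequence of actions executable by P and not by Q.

P's transition system — 5 states:
  u0 = c.c.c.c.0 ⊢ ··c··> u1
  u1 = c.c.c.0 ⊢ ··c··> u2
  u2 = c.c.0 ⊢ ··c··> u3
  u3 = c.0 ⊢ ··c··> u4
  u4 = 0 ⊢ ∅
Q's transition system — 4 states:
  v0 = c.c.c.0 ⊢ ··c··> v1
  v1 = c.c.0 ⊢ ··c··> v2
  v2 = c.0 ⊢ ··c··> v3
  v3 = 0 ⊢ ∅
Executing cccc from P (initial set {u0}):
  [1] c ⇒ {u1}
  [2] c ⇒ {u2}
  [3] c ⇒ {u3}
  [4] c ⇒ {u4}
  — P admits the full trace.
Executing cccc from Q (initial set {v0}):
  [1] c ⇒ {v1}
  [2] c ⇒ {v2}
  [3] c ⇒ {v3}
  [4] c ⇒ no successor for Q

cccc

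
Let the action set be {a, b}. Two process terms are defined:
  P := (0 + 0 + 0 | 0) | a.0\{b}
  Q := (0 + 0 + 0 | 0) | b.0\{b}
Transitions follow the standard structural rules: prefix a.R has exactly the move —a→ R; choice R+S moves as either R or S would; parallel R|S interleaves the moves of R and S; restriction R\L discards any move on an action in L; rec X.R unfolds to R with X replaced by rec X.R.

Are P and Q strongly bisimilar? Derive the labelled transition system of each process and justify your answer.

NO

LTS(P): 2 reachable states
  p0 = (0 + 0 + 0 | 0) | a.0\{b} → -a-> p1
  p1 = (0 + 0 + 0 | 0) | 0\{b} → stopped
LTS(Q): 2 reachable states
  q0 = (0 + 0 + 0 | 0) | b.0\{b} → -b-> q1
  q1 = (0 + 0 + 0 | 0) | 0\{b} → stopped
Partition-refinement fixed point:
  B0 = {p0}
  B1 = {p1, q1}
  B2 = {q0}
p0 ∈ B0, q0 ∈ B2 → different blocks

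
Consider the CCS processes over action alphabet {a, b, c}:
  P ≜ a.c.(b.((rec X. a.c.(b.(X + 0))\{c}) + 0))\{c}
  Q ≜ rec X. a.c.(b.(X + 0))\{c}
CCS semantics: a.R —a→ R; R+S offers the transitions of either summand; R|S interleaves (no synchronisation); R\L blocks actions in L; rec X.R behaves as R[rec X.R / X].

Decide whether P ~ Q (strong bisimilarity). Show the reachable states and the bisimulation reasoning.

Reachable graph of P (5 states):
  u0 = a.c.(b.((rec X. a.c.(b.(X + 0))\{c}) + 0))\{c} ⊢ —a→ u1
  u1 = c.(b.((rec X. a.c.(b.(X + 0))\{c}) + 0))\{c} ⊢ —c→ u2
  u2 = (b.((rec X. a.c.(b.(X + 0))\{c}) + 0))\{c} ⊢ —b→ u3
  u3 = ((rec X. a.c.(b.(X + 0))\{c}) + 0)\{c} ⊢ —a→ u4
  u4 = (c.(b.((rec X. a.c.(b.(X + 0))\{c}) + 0))\{c})\{c} ⊢ (no moves)
Reachable graph of Q (5 states):
  v0 = rec X. a.c.(b.(X + 0))\{c} ⊢ —a→ v1
  v1 = c.(b.((rec X. a.c.(b.(X + 0))\{c}) + 0))\{c} ⊢ —c→ v2
  v2 = (b.((rec X. a.c.(b.(X + 0))\{c}) + 0))\{c} ⊢ —b→ v3
  v3 = ((rec X. a.c.(b.(X + 0))\{c}) + 0)\{c} ⊢ —a→ v4
  v4 = (c.(b.((rec X. a.c.(b.(X + 0))\{c}) + 0))\{c})\{c} ⊢ (no moves)
Coarsest stable partition (strong bisimilarity classes):
  B0 = {u0, v0}
  B1 = {u1, v1}
  B2 = {u2, v2}
  B3 = {u3, v3}
  B4 = {u4, v4}
u0 ∈ B0, v0 ∈ B0 → same block

bisimilar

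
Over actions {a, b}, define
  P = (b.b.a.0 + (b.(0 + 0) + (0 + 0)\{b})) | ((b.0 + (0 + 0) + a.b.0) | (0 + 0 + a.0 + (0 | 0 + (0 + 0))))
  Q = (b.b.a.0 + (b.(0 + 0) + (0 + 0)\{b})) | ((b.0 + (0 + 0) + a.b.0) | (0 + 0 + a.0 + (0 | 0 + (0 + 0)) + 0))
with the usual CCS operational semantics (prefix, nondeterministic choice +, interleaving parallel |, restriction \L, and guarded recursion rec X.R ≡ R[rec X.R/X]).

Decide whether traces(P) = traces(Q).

LTS(P): 30 reachable states
  p0 = (b.b.a.0 + (b.(0 + 0) + (0 + 0)\{b})) | ((b.0 + (0 + 0) + a.b.0) | (0 + 0 + a.0 + (0 | 0 + (0 + 0)))) → —a→ p1, —a→ p2, —b→ p3, —b→ p4, —b→ p5
  p1 = (b.b.a.0 + (b.(0 + 0) + (0 + 0)\{b})) | ((b.0 + (0 + 0) + a.b.0) | 0) → —a→ p6, —b→ p7, —b→ p8, —b→ p9
  p2 = (b.b.a.0 + (b.(0 + 0) + (0 + 0)\{b})) | (b.0 | (0 + 0 + a.0 + (0 | 0 + (0 + 0)))) → —a→ p6, —b→ p10, —b→ p11, —b→ p4
  p3 = (0 + 0) | ((b.0 + (0 + 0) + a.b.0) | (0 + 0 + a.0 + (0 | 0 + (0 + 0)))) → —a→ p10, —a→ p7, —b→ p12
  p4 = (b.b.a.0 + (b.(0 + 0) + (0 + 0)\{b})) | (0 | (0 + 0 + a.0 + (0 | 0 + (0 + 0)))) → —a→ p8, —b→ p12, —b→ p13
  p5 = b.a.0 | ((b.0 + (0 + 0) + a.b.0) | (0 + 0 + a.0 + (0 | 0 + (0 + 0)))) → —a→ p11, —a→ p9, —b→ p13, —b→ p14
  p6 = (b.b.a.0 + (b.(0 + 0) + (0 + 0)\{b})) | (b.0 | 0) → —b→ p15, —b→ p16, —b→ p8
  p7 = (0 + 0) | ((b.0 + (0 + 0) + a.b.0) | 0) → —a→ p15, —b→ p17
  p8 = (b.b.a.0 + (b.(0 + 0) + (0 + 0)\{b})) | (0 | 0) → —b→ p17, —b→ p18
  p9 = b.a.0 | ((b.0 + (0 + 0) + a.b.0) | 0) → —a→ p16, —b→ p18, —b→ p19
  p10 = (0 + 0) | (b.0 | (0 + 0 + a.0 + (0 | 0 + (0 + 0)))) → —a→ p15, —b→ p12
  p11 = b.a.0 | (b.0 | (0 + 0 + a.0 + (0 | 0 + (0 + 0)))) → —a→ p16, —b→ p13, —b→ p20
  p12 = (0 + 0) | (0 | (0 + 0 + a.0 + (0 | 0 + (0 + 0)))) → —a→ p17
  p13 = b.a.0 | (0 | (0 + 0 + a.0 + (0 | 0 + (0 + 0)))) → —a→ p18, —b→ p21
  p14 = a.0 | ((b.0 + (0 + 0) + a.b.0) | (0 + 0 + a.0 + (0 | 0 + (0 + 0)))) → —a→ p19, —a→ p20, —a→ p22, —b→ p21
  p15 = (0 + 0) | (b.0 | 0) → —b→ p17
  p16 = b.a.0 | (b.0 | 0) → —b→ p18, —b→ p23
  p17 = (0 + 0) | (0 | 0) → stopped
  p18 = b.a.0 | (0 | 0) → —b→ p24
  p19 = a.0 | ((b.0 + (0 + 0) + a.b.0) | 0) → —a→ p23, —a→ p25, —b→ p24
  p20 = a.0 | (b.0 | (0 + 0 + a.0 + (0 | 0 + (0 + 0)))) → —a→ p23, —a→ p26, —b→ p21
  p21 = a.0 | (0 | (0 + 0 + a.0 + (0 | 0 + (0 + 0)))) → —a→ p24, —a→ p27
  p22 = 0 | ((b.0 + (0 + 0) + a.b.0) | (0 + 0 + a.0 + (0 | 0 + (0 + 0)))) → —a→ p25, —a→ p26, —b→ p27
  p23 = a.0 | (b.0 | 0) → —a→ p28, —b→ p24
  p24 = a.0 | (0 | 0) → —a→ p29
  p25 = 0 | ((b.0 + (0 + 0) + a.b.0) | 0) → —a→ p28, —b→ p29
  p26 = 0 | (b.0 | (0 + 0 + a.0 + (0 | 0 + (0 + 0)))) → —a→ p28, —b→ p27
  p27 = 0 | (0 | (0 + 0 + a.0 + (0 | 0 + (0 + 0)))) → —a→ p29
  p28 = 0 | (b.0 | 0) → —b→ p29
  p29 = 0 | (0 | 0) → stopped
LTS(Q): 30 reachable states
  q0 = (b.b.a.0 + (b.(0 + 0) + (0 + 0)\{b})) | ((b.0 + (0 + 0) + a.b.0) | (0 + 0 + a.0 + (0 | 0 + (0 + 0)) + 0)) → —a→ q1, —a→ q2, —b→ q3, —b→ q4, —b→ q5
  q1 = (b.b.a.0 + (b.(0 + 0) + (0 + 0)\{b})) | ((b.0 + (0 + 0) + a.b.0) | 0) → —a→ q6, —b→ q7, —b→ q8, —b→ q9
  q2 = (b.b.a.0 + (b.(0 + 0) + (0 + 0)\{b})) | (b.0 | (0 + 0 + a.0 + (0 | 0 + (0 + 0)) + 0)) → —a→ q6, —b→ q10, —b→ q11, —b→ q4
  q3 = (0 + 0) | ((b.0 + (0 + 0) + a.b.0) | (0 + 0 + a.0 + (0 | 0 + (0 + 0)) + 0)) → —a→ q10, —a→ q7, —b→ q12
  q4 = (b.b.a.0 + (b.(0 + 0) + (0 + 0)\{b})) | (0 | (0 + 0 + a.0 + (0 | 0 + (0 + 0)) + 0)) → —a→ q8, —b→ q12, —b→ q13
  q5 = b.a.0 | ((b.0 + (0 + 0) + a.b.0) | (0 + 0 + a.0 + (0 | 0 + (0 + 0)) + 0)) → —a→ q11, —a→ q9, —b→ q13, —b→ q14
  q6 = (b.b.a.0 + (b.(0 + 0) + (0 + 0)\{b})) | (b.0 | 0) → —b→ q15, —b→ q16, —b→ q8
  q7 = (0 + 0) | ((b.0 + (0 + 0) + a.b.0) | 0) → —a→ q15, —b→ q17
  q8 = (b.b.a.0 + (b.(0 + 0) + (0 + 0)\{b})) | (0 | 0) → —b→ q17, —b→ q18
  q9 = b.a.0 | ((b.0 + (0 + 0) + a.b.0) | 0) → —a→ q16, —b→ q18, —b→ q19
  q10 = (0 + 0) | (b.0 | (0 + 0 + a.0 + (0 | 0 + (0 + 0)) + 0)) → —a→ q15, —b→ q12
  q11 = b.a.0 | (b.0 | (0 + 0 + a.0 + (0 | 0 + (0 + 0)) + 0)) → —a→ q16, —b→ q13, —b→ q20
  q12 = (0 + 0) | (0 | (0 + 0 + a.0 + (0 | 0 + (0 + 0)) + 0)) → —a→ q17
  q13 = b.a.0 | (0 | (0 + 0 + a.0 + (0 | 0 + (0 + 0)) + 0)) → —a→ q18, —b→ q21
  q14 = a.0 | ((b.0 + (0 + 0) + a.b.0) | (0 + 0 + a.0 + (0 | 0 + (0 + 0)) + 0)) → —a→ q19, —a→ q20, —a→ q22, —b→ q21
  q15 = (0 + 0) | (b.0 | 0) → —b→ q17
  q16 = b.a.0 | (b.0 | 0) → —b→ q18, —b→ q23
  q17 = (0 + 0) | (0 | 0) → stopped
  q18 = b.a.0 | (0 | 0) → —b→ q24
  q19 = a.0 | ((b.0 + (0 + 0) + a.b.0) | 0) → —a→ q23, —a→ q25, —b→ q24
  q20 = a.0 | (b.0 | (0 + 0 + a.0 + (0 | 0 + (0 + 0)) + 0)) → —a→ q23, —a→ q26, —b→ q21
  q21 = a.0 | (0 | (0 + 0 + a.0 + (0 | 0 + (0 + 0)) + 0)) → —a→ q24, —a→ q27
  q22 = 0 | ((b.0 + (0 + 0) + a.b.0) | (0 + 0 + a.0 + (0 | 0 + (0 + 0)) + 0)) → —a→ q25, —a→ q26, —b→ q27
  q23 = a.0 | (b.0 | 0) → —a→ q28, —b→ q24
  q24 = a.0 | (0 | 0) → —a→ q29
  q25 = 0 | ((b.0 + (0 + 0) + a.b.0) | 0) → —a→ q28, —b→ q29
  q26 = 0 | (b.0 | (0 + 0 + a.0 + (0 | 0 + (0 + 0)) + 0)) → —a→ q28, —b→ q27
  q27 = 0 | (0 | (0 + 0 + a.0 + (0 | 0 + (0 + 0)) + 0)) → —a→ q29
  q28 = 0 | (b.0 | 0) → —b→ q29
  q29 = 0 | (0 | 0) → stopped
Partition-refinement fixed point:
  B0 = {p0, q0}
  B1 = {p19, p22, p3, q19, q22, q3}
  B2 = {p10, p23, p26, q10, q23, q26}
  B3 = {p15, p28, q15, q28}
  B4 = {p17, p29, q17, q29}
  B5 = {p12, p24, p27, q12, q24, q27}
  B6 = {p25, p7, q25, q7}
  B7 = {p5, q5}
  B8 = {p13, q13}
  B9 = {p21, q21}
  B10 = {p18, q18}
  B11 = {p14, q14}
  B12 = {p20, q20}
  B13 = {p9, q9}
  B14 = {p16, q16}
  B15 = {p11, q11}
  B16 = {p2, q2}
  B17 = {p4, q4}
  B18 = {p8, q8}
  B19 = {p6, q6}
  B20 = {p1, q1}
p0 ∈ B0, q0 ∈ B0 → same block
Bisimilar ⇒ trace-equivalent.

YES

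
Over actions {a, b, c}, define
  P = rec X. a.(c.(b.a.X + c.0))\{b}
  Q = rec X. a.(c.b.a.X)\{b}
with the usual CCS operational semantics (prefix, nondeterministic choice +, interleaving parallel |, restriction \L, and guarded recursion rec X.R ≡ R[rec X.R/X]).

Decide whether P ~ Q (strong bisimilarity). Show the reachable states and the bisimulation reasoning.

NO

Reachable graph of P (4 states):
  s0 = rec X. a.(c.(b.a.X + c.0))\{b} has moves -a-> s1
  s1 = (c.(b.a.(rec X. a.(c.(b.a.X + c.0))\{b}) + c.0))\{b} has moves -c-> s2
  s2 = (b.a.(rec X. a.(c.(b.a.X + c.0))\{b}) + c.0)\{b} has moves -c-> s3
  s3 = 0\{b} has moves (no moves)
Reachable graph of Q (3 states):
  t0 = rec X. a.(c.b.a.X)\{b} has moves -a-> t1
  t1 = (c.b.a.(rec X. a.(c.b.a.X)\{b}))\{b} has moves -c-> t2
  t2 = (b.a.(rec X. a.(c.b.a.X)\{b}))\{b} has moves (no moves)
Partition-refinement fixed point:
  B0 = {s0}
  B1 = {s1}
  B2 = {s2, t1}
  B3 = {s3, t2}
  B4 = {t0}
s0 ∈ B0, t0 ∈ B4 → different blocks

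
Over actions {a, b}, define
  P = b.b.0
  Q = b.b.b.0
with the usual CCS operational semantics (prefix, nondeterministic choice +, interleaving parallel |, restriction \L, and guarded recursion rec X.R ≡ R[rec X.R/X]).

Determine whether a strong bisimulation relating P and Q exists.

P ≁ Q

Reachable graph of P (3 states):
  m0 = b.b.0 has moves =b=> m1
  m1 = b.0 has moves =b=> m2
  m2 = 0 has moves ·
Reachable graph of Q (4 states):
  n0 = b.b.b.0 has moves =b=> n1
  n1 = b.b.0 has moves =b=> n2
  n2 = b.0 has moves =b=> n3
  n3 = 0 has moves ·
Partition-refinement fixed point:
  B0 = {m0, n1}
  B1 = {m1, n2}
  B2 = {m2, n3}
  B3 = {n0}
m0 ∈ B0, n0 ∈ B3 → different blocks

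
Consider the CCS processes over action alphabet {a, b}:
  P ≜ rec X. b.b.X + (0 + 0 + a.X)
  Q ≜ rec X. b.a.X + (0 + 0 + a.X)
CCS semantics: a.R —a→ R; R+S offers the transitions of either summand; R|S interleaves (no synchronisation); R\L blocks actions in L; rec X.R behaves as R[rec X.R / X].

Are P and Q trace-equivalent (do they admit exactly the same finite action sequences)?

trace-distinct — witness ⟨bb⟩

P's transition system — 2 states:
  s0 = rec X. b.b.X + (0 + 0 + a.X) | -a-> s0, -b-> s1
  s1 = b.(rec X. b.b.X + (0 + 0 + a.X)) | -b-> s0
Q's transition system — 2 states:
  t0 = rec X. b.a.X + (0 + 0 + a.X) | -a-> t0, -b-> t1
  t1 = a.(rec X. b.a.X + (0 + 0 + a.X)) | -a-> t0
Run σ = ⟨bb⟩ on P: start {s0}
  step 1 (b): {s1}
  step 2 (b): {s0}
  — P admits the full trace.
Run σ = ⟨bb⟩ on Q: start {t0}
  step 1 (b): {t1}
  step 2 (b): ∅ (Q stuck)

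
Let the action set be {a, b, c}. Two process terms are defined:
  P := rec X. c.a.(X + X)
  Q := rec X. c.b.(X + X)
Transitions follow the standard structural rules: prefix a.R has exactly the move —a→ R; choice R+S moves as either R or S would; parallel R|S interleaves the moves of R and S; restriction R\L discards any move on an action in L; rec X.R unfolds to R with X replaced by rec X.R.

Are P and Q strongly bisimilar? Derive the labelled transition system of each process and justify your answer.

not bisimilar

P's transition system — 3 states:
  u0 = rec X. c.a.(X + X) ⊢ -c-> u1
  u1 = a.((rec X. c.a.(X + X)) + (rec X. c.a.(X + X))) ⊢ -a-> u2
  u2 = (rec X. c.a.(X + X)) + (rec X. c.a.(X + X)) ⊢ -c-> u1
Q's transition system — 3 states:
  v0 = rec X. c.b.(X + X) ⊢ -c-> v1
  v1 = b.((rec X. c.b.(X + X)) + (rec X. c.b.(X + X))) ⊢ -b-> v2
  v2 = (rec X. c.b.(X + X)) + (rec X. c.b.(X + X)) ⊢ -c-> v1
Bisimilarity quotient blocks:
  B0 = {u0, u2}
  B1 = {u1}
  B2 = {v0, v2}
  B3 = {v1}
u0 ∈ B0, v0 ∈ B2 → different blocks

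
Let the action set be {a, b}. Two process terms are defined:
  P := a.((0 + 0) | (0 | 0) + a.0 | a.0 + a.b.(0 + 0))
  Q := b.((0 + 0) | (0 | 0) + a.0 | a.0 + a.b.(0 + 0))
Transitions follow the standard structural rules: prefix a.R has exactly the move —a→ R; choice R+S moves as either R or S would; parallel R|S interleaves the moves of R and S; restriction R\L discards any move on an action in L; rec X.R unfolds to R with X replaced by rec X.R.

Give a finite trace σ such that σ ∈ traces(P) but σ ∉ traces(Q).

a

LTS(P): 7 reachable states
  s0 = a.((0 + 0) | (0 | 0) + a.0 | a.0 + a.b.(0 + 0)) → -a-> s1
  s1 = (0 + 0) | (0 | 0) + a.0 | a.0 + a.b.(0 + 0) → -a-> s2, -a-> s3, -a-> s4
  s2 = 0 | a.0 → -a-> s5
  s3 = a.0 | 0 → -a-> s5
  s4 = b.(0 + 0) → -b-> s6
  s5 = 0 | 0 → stopped
  s6 = 0 + 0 → stopped
LTS(Q): 7 reachable states
  t0 = b.((0 + 0) | (0 | 0) + a.0 | a.0 + a.b.(0 + 0)) → -b-> t1
  t1 = (0 + 0) | (0 | 0) + a.0 | a.0 + a.b.(0 + 0) → -a-> t2, -a-> t3, -a-> t4
  t2 = 0 | a.0 → -a-> t5
  t3 = a.0 | 0 → -a-> t5
  t4 = b.(0 + 0) → -b-> t6
  t5 = 0 | 0 → stopped
  t6 = 0 + 0 → stopped
Trace ⟨a⟩ through P, begin at {s0}:
  [1] a ⇒ {s1}
  — P admits the full trace.
Trace ⟨a⟩ through Q, begin at {t0}:
  [1] a ⇒ ∅ (Q stuck)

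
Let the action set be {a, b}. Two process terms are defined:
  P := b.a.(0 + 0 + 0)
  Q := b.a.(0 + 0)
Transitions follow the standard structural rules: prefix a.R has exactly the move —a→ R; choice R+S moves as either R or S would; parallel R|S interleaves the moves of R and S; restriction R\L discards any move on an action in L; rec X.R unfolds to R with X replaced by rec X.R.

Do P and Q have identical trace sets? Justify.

LTS(P): 3 reachable states
  m0 = b.a.(0 + 0 + 0) → -b-> m1
  m1 = a.(0 + 0 + 0) → -a-> m2
  m2 = 0 + 0 + 0 → (no moves)
LTS(Q): 3 reachable states
  n0 = b.a.(0 + 0) → -b-> n1
  n1 = a.(0 + 0) → -a-> n2
  n2 = 0 + 0 → (no moves)
Partition-refinement fixed point:
  B0 = {m0, n0}
  B1 = {m1, n1}
  B2 = {m2, n2}
m0 ∈ B0, n0 ∈ B0 → same block
Bisimilar ⇒ trace-equivalent.

YES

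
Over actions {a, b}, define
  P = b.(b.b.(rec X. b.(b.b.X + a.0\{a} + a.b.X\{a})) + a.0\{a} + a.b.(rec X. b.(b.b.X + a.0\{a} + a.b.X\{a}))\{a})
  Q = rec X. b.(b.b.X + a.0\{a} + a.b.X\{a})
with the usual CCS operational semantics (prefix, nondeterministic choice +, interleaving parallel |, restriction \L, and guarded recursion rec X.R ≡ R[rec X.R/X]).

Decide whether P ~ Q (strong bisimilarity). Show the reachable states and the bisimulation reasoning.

P's transition system — 9 states:
  u0 = b.(b.b.(rec X. b.(b.b.X + a.0\{a} + a.b.X\{a})) + a.0\{a} + a.b.(rec X. b.(b.b.X + a.0\{a} + a.b.X\{a}))\{a}) ⊢ -b-> u1
  u1 = b.b.(rec X. b.(b.b.X + a.0\{a} + a.b.X\{a})) + a.0\{a} + a.b.(rec X. b.(b.b.X + a.0\{a} + a.b.X\{a}))\{a} ⊢ -a-> u2, -a-> u3, -b-> u4
  u2 = 0\{a} ⊢ stopped
  u3 = b.(rec X. b.(b.b.X + a.0\{a} + a.b.X\{a}))\{a} ⊢ -b-> u5
  u4 = b.(rec X. b.(b.b.X + a.0\{a} + a.b.X\{a})) ⊢ -b-> u6
  u5 = (rec X. b.(b.b.X + a.0\{a} + a.b.X\{a}))\{a} ⊢ -b-> u7
  u6 = rec X. b.(b.b.X + a.0\{a} + a.b.X\{a}) ⊢ -b-> u1
  u7 = (b.b.(rec X. b.(b.b.X + a.0\{a} + a.b.X\{a})) + a.0\{a} + a.b.(rec X. b.(b.b.X + a.0\{a} + a.b.X\{a}))\{a})\{a} ⊢ -b-> u8
  u8 = (b.(rec X. b.(b.b.X + a.0\{a} + a.b.X\{a})))\{a} ⊢ -b-> u5
Q's transition system — 8 states:
  v0 = rec X. b.(b.b.X + a.0\{a} + a.b.X\{a}) ⊢ -b-> v1
  v1 = b.b.(rec X. b.(b.b.X + a.0\{a} + a.b.X\{a})) + a.0\{a} + a.b.(rec X. b.(b.b.X + a.0\{a} + a.b.X\{a}))\{a} ⊢ -a-> v2, -a-> v3, -b-> v4
  v2 = 0\{a} ⊢ stopped
  v3 = b.(rec X. b.(b.b.X + a.0\{a} + a.b.X\{a}))\{a} ⊢ -b-> v5
  v4 = b.(rec X. b.(b.b.X + a.0\{a} + a.b.X\{a})) ⊢ -b-> v0
  v5 = (rec X. b.(b.b.X + a.0\{a} + a.b.X\{a}))\{a} ⊢ -b-> v6
  v6 = (b.b.(rec X. b.(b.b.X + a.0\{a} + a.b.X\{a})) + a.0\{a} + a.b.(rec X. b.(b.b.X + a.0\{a} + a.b.X\{a}))\{a})\{a} ⊢ -b-> v7
  v7 = (b.(rec X. b.(b.b.X + a.0\{a} + a.b.X\{a})))\{a} ⊢ -b-> v5
Coarsest stable partition (strong bisimilarity classes):
  B0 = {u0, u6, v0}
  B1 = {u1, v1}
  B2 = {u4, v4}
  B3 = {u3, u5, u7, u8, v3, v5, v6, v7}
  B4 = {u2, v2}
u0 ∈ B0, v0 ∈ B0 → same block

P ~ Q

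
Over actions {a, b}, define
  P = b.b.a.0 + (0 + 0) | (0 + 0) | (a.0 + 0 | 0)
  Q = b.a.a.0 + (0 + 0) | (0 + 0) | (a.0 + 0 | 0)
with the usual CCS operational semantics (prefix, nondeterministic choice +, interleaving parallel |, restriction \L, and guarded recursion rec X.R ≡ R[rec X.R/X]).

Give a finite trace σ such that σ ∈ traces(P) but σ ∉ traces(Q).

P's transition system — 5 states:
  m0 = b.b.a.0 + (0 + 0) | (0 + 0) | (a.0 + 0 | 0) :: -a-> m1, -b-> m2
  m1 = (0 + 0) | (0 + 0) | 0 :: deadlocked
  m2 = b.a.0 :: -b-> m3
  m3 = a.0 :: -a-> m4
  m4 = 0 :: deadlocked
Q's transition system — 5 states:
  n0 = b.a.a.0 + (0 + 0) | (0 + 0) | (a.0 + 0 | 0) :: -a-> n1, -b-> n2
  n1 = (0 + 0) | (0 + 0) | 0 :: deadlocked
  n2 = a.a.0 :: -a-> n3
  n3 = a.0 :: -a-> n4
  n4 = 0 :: deadlocked
Trace ⟨bb⟩ through P, begin at {m0}:
  step 1 (b): {m2}
  step 2 (b): {m3}
  ✓ P
Trace ⟨bb⟩ through Q, begin at {n0}:
  step 1 (b): {n2}
  step 2 (b): ∅  — Q cannot continue

bb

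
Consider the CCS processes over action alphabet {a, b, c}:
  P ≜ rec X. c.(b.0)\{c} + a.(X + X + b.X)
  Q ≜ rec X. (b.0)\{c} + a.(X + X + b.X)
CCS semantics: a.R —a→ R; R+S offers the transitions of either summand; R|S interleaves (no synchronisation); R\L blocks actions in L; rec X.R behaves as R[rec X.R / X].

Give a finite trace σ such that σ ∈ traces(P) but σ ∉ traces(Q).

LTS(P): 4 reachable states
  s0 = rec X. c.(b.0)\{c} + a.(X + X + b.X) → --a--▸ s1, --c--▸ s2
  s1 = (rec X. c.(b.0)\{c} + a.(X + X + b.X)) + (rec X. c.(b.0)\{c} + a.(X + X + b.X)) + b.(rec X. c.(b.0)\{c} + a.(X + X + b.X)) → --a--▸ s1, --b--▸ s0, --c--▸ s2
  s2 = (b.0)\{c} → --b--▸ s3
  s3 = 0\{c} → ∅
LTS(Q): 3 reachable states
  t0 = rec X. (b.0)\{c} + a.(X + X + b.X) → --a--▸ t1, --b--▸ t2
  t1 = (rec X. (b.0)\{c} + a.(X + X + b.X)) + (rec X. (b.0)\{c} + a.(X + X + b.X)) + b.(rec X. (b.0)\{c} + a.(X + X + b.X)) → --a--▸ t1, --b--▸ t0, --b--▸ t2
  t2 = 0\{c} → ∅
Trace ⟨c⟩ through P, begin at {s0}:
  after c @ step 1: {s2}
  ✓ P
Trace ⟨c⟩ through Q, begin at {t0}:
  after c @ step 1: ∅ (Q stuck)

c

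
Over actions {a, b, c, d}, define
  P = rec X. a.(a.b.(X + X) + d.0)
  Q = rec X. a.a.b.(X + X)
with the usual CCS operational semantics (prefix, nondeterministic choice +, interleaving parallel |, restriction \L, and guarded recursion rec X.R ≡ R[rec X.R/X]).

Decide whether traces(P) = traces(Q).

NO — witness ⟨ad⟩

LTS(P): 5 reachable states
  p0 = rec X. a.(a.b.(X + X) + d.0) has moves ··a··> p1
  p1 = a.b.((rec X. a.(a.b.(X + X) + d.0)) + (rec X. a.(a.b.(X + X) + d.0))) + d.0 has moves ··a··> p2, ··d··> p3
  p2 = b.((rec X. a.(a.b.(X + X) + d.0)) + (rec X. a.(a.b.(X + X) + d.0))) has moves ··b··> p4
  p3 = 0 has moves stopped
  p4 = (rec X. a.(a.b.(X + X) + d.0)) + (rec X. a.(a.b.(X + X) + d.0)) has moves ··a··> p1
LTS(Q): 4 reachable states
  q0 = rec X. a.a.b.(X + X) has moves ··a··> q1
  q1 = a.b.((rec X. a.a.b.(X + X)) + (rec X. a.a.b.(X + X))) has moves ··a··> q2
  q2 = b.((rec X. a.a.b.(X + X)) + (rec X. a.a.b.(X + X))) has moves ··b··> q3
  q3 = (rec X. a.a.b.(X + X)) + (rec X. a.a.b.(X + X)) has moves ··a··> q1
Trace ⟨ad⟩ through P, begin at {p0}:
  step 1 (a): {p1}
  step 2 (d): {p3}
  P completes σ.
Trace ⟨ad⟩ through Q, begin at {q0}:
  step 1 (a): {q1}
  step 2 (d): ∅ (Q stuck)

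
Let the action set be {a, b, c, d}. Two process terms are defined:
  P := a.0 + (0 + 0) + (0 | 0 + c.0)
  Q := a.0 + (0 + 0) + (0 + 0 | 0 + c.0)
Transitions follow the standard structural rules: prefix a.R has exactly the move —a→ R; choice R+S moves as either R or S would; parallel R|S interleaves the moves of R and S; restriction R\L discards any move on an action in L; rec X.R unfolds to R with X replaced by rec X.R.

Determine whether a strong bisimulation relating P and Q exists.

LTS(P): 2 reachable states
  p0 = a.0 + (0 + 0) + (0 | 0 + c.0) | -a-> p1, -c-> p1
  p1 = 0 | stopped
LTS(Q): 2 reachable states
  q0 = a.0 + (0 + 0) + (0 + 0 | 0 + c.0) | -a-> q1, -c-> q1
  q1 = 0 | stopped
Bisimilarity quotient blocks:
  B0 = {p0, q0}
  B1 = {p1, q1}
p0 ∈ B0, q0 ∈ B0 → same block

P ~ Q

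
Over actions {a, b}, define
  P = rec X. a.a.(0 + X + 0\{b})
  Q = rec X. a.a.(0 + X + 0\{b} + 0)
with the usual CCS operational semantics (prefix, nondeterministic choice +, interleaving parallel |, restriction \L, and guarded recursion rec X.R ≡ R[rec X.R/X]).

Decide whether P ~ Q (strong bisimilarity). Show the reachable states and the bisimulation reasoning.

bisimilar

LTS(P): 3 reachable states
  m0 = rec X. a.a.(0 + X + 0\{b}) has moves ··a··> m1
  m1 = a.(0 + (rec X. a.a.(0 + X + 0\{b})) + 0\{b}) has moves ··a··> m2
  m2 = 0 + (rec X. a.a.(0 + X + 0\{b})) + 0\{b} has moves ··a··> m1
LTS(Q): 3 reachable states
  n0 = rec X. a.a.(0 + X + 0\{b} + 0) has moves ··a··> n1
  n1 = a.(0 + (rec X. a.a.(0 + X + 0\{b} + 0)) + 0\{b} + 0) has moves ··a··> n2
  n2 = 0 + (rec X. a.a.(0 + X + 0\{b} + 0)) + 0\{b} + 0 has moves ··a··> n1
Coarsest stable partition (strong bisimilarity classes):
  B0 = {m0, m1, m2, n0, n1, n2}
m0 ∈ B0, n0 ∈ B0 → same block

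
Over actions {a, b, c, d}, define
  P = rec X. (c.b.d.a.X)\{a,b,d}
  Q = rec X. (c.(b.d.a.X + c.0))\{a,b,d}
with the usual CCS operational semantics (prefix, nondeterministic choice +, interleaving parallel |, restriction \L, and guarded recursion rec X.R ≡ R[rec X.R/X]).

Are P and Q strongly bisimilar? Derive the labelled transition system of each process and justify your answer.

Reachable graph of P (2 states):
  p0 = rec X. (c.b.d.a.X)\{a,b,d} has moves =c=> p1
  p1 = (b.d.a.(rec X. (c.b.d.a.X)\{a,b,d}))\{a,b,d} has moves ∅
Reachable graph of Q (3 states):
  q0 = rec X. (c.(b.d.a.X + c.0))\{a,b,d} has moves =c=> q1
  q1 = (b.d.a.(rec X. (c.(b.d.a.X + c.0))\{a,b,d}) + c.0)\{a,b,d} has moves =c=> q2
  q2 = 0\{a,b,d} has moves ∅
Coarsest stable partition (strong bisimilarity classes):
  B0 = {p0, q1}
  B1 = {p1, q2}
  B2 = {q0}
p0 ∈ B0, q0 ∈ B2 → different blocks

not bisimilar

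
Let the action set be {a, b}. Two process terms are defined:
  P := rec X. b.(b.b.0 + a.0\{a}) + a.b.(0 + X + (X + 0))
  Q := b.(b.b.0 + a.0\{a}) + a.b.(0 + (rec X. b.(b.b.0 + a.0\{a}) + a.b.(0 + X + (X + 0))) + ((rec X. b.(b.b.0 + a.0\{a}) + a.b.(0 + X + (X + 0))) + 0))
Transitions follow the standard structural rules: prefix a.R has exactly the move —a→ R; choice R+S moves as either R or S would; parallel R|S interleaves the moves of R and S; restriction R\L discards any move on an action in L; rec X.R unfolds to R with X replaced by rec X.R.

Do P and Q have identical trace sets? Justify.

YES

P's transition system — 7 states:
  s0 = rec X. b.(b.b.0 + a.0\{a}) + a.b.(0 + X + (X + 0)) has moves =a=> s1, =b=> s2
  s1 = b.(0 + (rec X. b.(b.b.0 + a.0\{a}) + a.b.(0 + X + (X + 0))) + ((rec X. b.(b.b.0 + a.0\{a}) + a.b.(0 + X + (X + 0))) + 0)) has moves =b=> s3
  s2 = b.b.0 + a.0\{a} has moves =a=> s4, =b=> s5
  s3 = 0 + (rec X. b.(b.b.0 + a.0\{a}) + a.b.(0 + X + (X + 0))) + ((rec X. b.(b.b.0 + a.0\{a}) + a.b.(0 + X + (X + 0))) + 0) has moves =a=> s1, =b=> s2
  s4 = 0\{a} has moves ∅
  s5 = b.0 has moves =b=> s6
  s6 = 0 has moves ∅
Q's transition system — 7 states:
  t0 = b.(b.b.0 + a.0\{a}) + a.b.(0 + (rec X. b.(b.b.0 + a.0\{a}) + a.b.(0 + X + (X + 0))) + ((rec X. b.(b.b.0 + a.0\{a}) + a.b.(0 + X + (X + 0))) + 0)) has moves =a=> t1, =b=> t2
  t1 = b.(0 + (rec X. b.(b.b.0 + a.0\{a}) + a.b.(0 + X + (X + 0))) + ((rec X. b.(b.b.0 + a.0\{a}) + a.b.(0 + X + (X + 0))) + 0)) has moves =b=> t3
  t2 = b.b.0 + a.0\{a} has moves =a=> t4, =b=> t5
  t3 = 0 + (rec X. b.(b.b.0 + a.0\{a}) + a.b.(0 + X + (X + 0))) + ((rec X. b.(b.b.0 + a.0\{a}) + a.b.(0 + X + (X + 0))) + 0) has moves =a=> t1, =b=> t2
  t4 = 0\{a} has moves ∅
  t5 = b.0 has moves =b=> t6
  t6 = 0 has moves ∅
Bisimilarity quotient blocks:
  B0 = {s0, s3, t0, t3}
  B1 = {s2, t2}
  B2 = {s4, s6, t4, t6}
  B3 = {s5, t5}
  B4 = {s1, t1}
s0 ∈ B0, t0 ∈ B0 → same block
Bisimilar ⇒ trace-equivalent.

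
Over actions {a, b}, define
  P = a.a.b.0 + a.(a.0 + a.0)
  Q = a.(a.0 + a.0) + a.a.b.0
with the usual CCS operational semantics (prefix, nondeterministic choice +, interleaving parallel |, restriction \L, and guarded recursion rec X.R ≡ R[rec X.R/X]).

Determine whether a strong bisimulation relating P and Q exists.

Reachable graph of P (5 states):
  p0 = a.a.b.0 + a.(a.0 + a.0) | --a--▸ p1, --a--▸ p2
  p1 = a.0 + a.0 | --a--▸ p3
  p2 = a.b.0 | --a--▸ p4
  p3 = 0 | ·
  p4 = b.0 | --b--▸ p3
Reachable graph of Q (5 states):
  q0 = a.(a.0 + a.0) + a.a.b.0 | --a--▸ q1, --a--▸ q2
  q1 = a.0 + a.0 | --a--▸ q3
  q2 = a.b.0 | --a--▸ q4
  q3 = 0 | ·
  q4 = b.0 | --b--▸ q3
Partition-refinement fixed point:
  B0 = {p0, q0}
  B1 = {p2, q2}
  B2 = {p4, q4}
  B3 = {p3, q3}
  B4 = {p1, q1}
p0 ∈ B0, q0 ∈ B0 → same block

P ~ Q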